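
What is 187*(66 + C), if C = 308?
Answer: 69938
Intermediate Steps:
187*(66 + C) = 187*(66 + 308) = 187*374 = 69938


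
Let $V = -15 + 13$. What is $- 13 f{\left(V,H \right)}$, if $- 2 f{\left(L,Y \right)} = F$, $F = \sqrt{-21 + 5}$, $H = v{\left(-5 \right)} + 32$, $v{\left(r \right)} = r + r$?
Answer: $26 i \approx 26.0 i$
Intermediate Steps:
$V = -2$
$v{\left(r \right)} = 2 r$
$H = 22$ ($H = 2 \left(-5\right) + 32 = -10 + 32 = 22$)
$F = 4 i$ ($F = \sqrt{-16} = 4 i \approx 4.0 i$)
$f{\left(L,Y \right)} = - 2 i$ ($f{\left(L,Y \right)} = - \frac{4 i}{2} = - 2 i$)
$- 13 f{\left(V,H \right)} = - 13 \left(- 2 i\right) = 26 i$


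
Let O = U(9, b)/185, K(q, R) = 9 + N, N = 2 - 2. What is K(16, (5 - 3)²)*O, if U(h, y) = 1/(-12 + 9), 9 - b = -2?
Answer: -3/185 ≈ -0.016216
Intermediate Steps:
b = 11 (b = 9 - 1*(-2) = 9 + 2 = 11)
U(h, y) = -⅓ (U(h, y) = 1/(-3) = -⅓)
N = 0
K(q, R) = 9 (K(q, R) = 9 + 0 = 9)
O = -1/555 (O = -⅓/185 = -⅓*1/185 = -1/555 ≈ -0.0018018)
K(16, (5 - 3)²)*O = 9*(-1/555) = -3/185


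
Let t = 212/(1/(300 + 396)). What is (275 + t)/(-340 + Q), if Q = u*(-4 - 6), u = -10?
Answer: -147827/240 ≈ -615.95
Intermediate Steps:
Q = 100 (Q = -10*(-4 - 6) = -10*(-10) = 100)
t = 147552 (t = 212/(1/696) = 212*696 = 147552)
(275 + t)/(-340 + Q) = (275 + 147552)/(-340 + 100) = 147827/(-240) = 147827*(-1/240) = -147827/240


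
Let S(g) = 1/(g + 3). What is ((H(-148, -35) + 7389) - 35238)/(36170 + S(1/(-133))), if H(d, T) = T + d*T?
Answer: -9036192/14395793 ≈ -0.62770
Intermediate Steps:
S(g) = 1/(3 + g)
H(d, T) = T + T*d
((H(-148, -35) + 7389) - 35238)/(36170 + S(1/(-133))) = ((-35*(1 - 148) + 7389) - 35238)/(36170 + 1/(3 + 1/(-133))) = ((-35*(-147) + 7389) - 35238)/(36170 + 1/(3 - 1/133)) = ((5145 + 7389) - 35238)/(36170 + 1/(398/133)) = (12534 - 35238)/(36170 + 133/398) = -22704/14395793/398 = -22704*398/14395793 = -9036192/14395793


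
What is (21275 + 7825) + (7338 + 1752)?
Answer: 38190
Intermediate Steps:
(21275 + 7825) + (7338 + 1752) = 29100 + 9090 = 38190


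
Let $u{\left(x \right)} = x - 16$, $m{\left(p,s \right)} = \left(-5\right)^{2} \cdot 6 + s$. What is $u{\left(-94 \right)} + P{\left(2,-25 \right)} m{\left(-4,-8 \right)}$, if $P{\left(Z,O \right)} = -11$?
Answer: $-1672$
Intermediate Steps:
$m{\left(p,s \right)} = 150 + s$ ($m{\left(p,s \right)} = 25 \cdot 6 + s = 150 + s$)
$u{\left(x \right)} = -16 + x$
$u{\left(-94 \right)} + P{\left(2,-25 \right)} m{\left(-4,-8 \right)} = \left(-16 - 94\right) - 11 \left(150 - 8\right) = -110 - 1562 = -1672$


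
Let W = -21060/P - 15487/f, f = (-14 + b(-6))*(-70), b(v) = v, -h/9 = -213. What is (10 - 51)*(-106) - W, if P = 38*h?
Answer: 8229293563/1888600 ≈ 4357.4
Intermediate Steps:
h = 1917 (h = -9*(-213) = 1917)
P = 72846 (P = 38*1917 = 72846)
f = 1400 (f = (-14 - 6)*(-70) = -20*(-70) = 1400)
W = -21437963/1888600 (W = -21060/72846 - 15487/1400 = -21060*1/72846 - 15487*1/1400 = -390/1349 - 15487/1400 = -21437963/1888600 ≈ -11.351)
(10 - 51)*(-106) - W = (10 - 51)*(-106) - 1*(-21437963/1888600) = -41*(-106) + 21437963/1888600 = 4346 + 21437963/1888600 = 8229293563/1888600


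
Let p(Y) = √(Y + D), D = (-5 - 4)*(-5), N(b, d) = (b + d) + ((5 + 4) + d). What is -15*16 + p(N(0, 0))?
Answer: -240 + 3*√6 ≈ -232.65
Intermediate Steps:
N(b, d) = 9 + b + 2*d (N(b, d) = (b + d) + (9 + d) = 9 + b + 2*d)
D = 45 (D = -9*(-5) = 45)
p(Y) = √(45 + Y) (p(Y) = √(Y + 45) = √(45 + Y))
-15*16 + p(N(0, 0)) = -15*16 + √(45 + (9 + 0 + 2*0)) = -240 + √(45 + (9 + 0 + 0)) = -240 + √(45 + 9) = -240 + √54 = -240 + 3*√6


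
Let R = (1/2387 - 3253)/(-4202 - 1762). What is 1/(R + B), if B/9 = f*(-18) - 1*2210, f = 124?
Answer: -7118034/284560880797 ≈ -2.5014e-5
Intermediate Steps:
R = 3882455/7118034 (R = (1/2387 - 3253)/(-5964) = -7764910/2387*(-1/5964) = 3882455/7118034 ≈ 0.54544)
B = -39978 (B = 9*(124*(-18) - 1*2210) = 9*(-2232 - 2210) = 9*(-4442) = -39978)
1/(R + B) = 1/(3882455/7118034 - 39978) = 1/(-284560880797/7118034) = -7118034/284560880797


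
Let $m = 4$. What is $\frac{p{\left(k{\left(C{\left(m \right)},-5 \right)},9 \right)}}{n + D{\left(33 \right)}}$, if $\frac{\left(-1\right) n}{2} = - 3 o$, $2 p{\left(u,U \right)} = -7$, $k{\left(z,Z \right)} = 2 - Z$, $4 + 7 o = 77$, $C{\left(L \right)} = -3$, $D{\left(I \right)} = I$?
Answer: $- \frac{49}{1338} \approx -0.036622$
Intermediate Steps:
$o = \frac{73}{7}$ ($o = - \frac{4}{7} + \frac{1}{7} \cdot 77 = - \frac{4}{7} + 11 = \frac{73}{7} \approx 10.429$)
$p{\left(u,U \right)} = - \frac{7}{2}$ ($p{\left(u,U \right)} = \frac{1}{2} \left(-7\right) = - \frac{7}{2}$)
$n = \frac{438}{7}$ ($n = - 2 \left(\left(-3\right) \frac{73}{7}\right) = \left(-2\right) \left(- \frac{219}{7}\right) = \frac{438}{7} \approx 62.571$)
$\frac{p{\left(k{\left(C{\left(m \right)},-5 \right)},9 \right)}}{n + D{\left(33 \right)}} = - \frac{7}{2 \left(\frac{438}{7} + 33\right)} = - \frac{7}{2 \cdot \frac{669}{7}} = \left(- \frac{7}{2}\right) \frac{7}{669} = - \frac{49}{1338}$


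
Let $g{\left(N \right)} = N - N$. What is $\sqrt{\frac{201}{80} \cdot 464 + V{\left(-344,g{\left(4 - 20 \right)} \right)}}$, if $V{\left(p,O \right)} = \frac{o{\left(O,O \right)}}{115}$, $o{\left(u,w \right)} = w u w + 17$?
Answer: $\frac{2 \sqrt{3854915}}{115} \approx 34.146$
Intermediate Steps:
$o{\left(u,w \right)} = 17 + u w^{2}$ ($o{\left(u,w \right)} = u w w + 17 = u w^{2} + 17 = 17 + u w^{2}$)
$g{\left(N \right)} = 0$
$V{\left(p,O \right)} = \frac{17}{115} + \frac{O^{3}}{115}$ ($V{\left(p,O \right)} = \frac{17 + O O^{2}}{115} = \left(17 + O^{3}\right) \frac{1}{115} = \frac{17}{115} + \frac{O^{3}}{115}$)
$\sqrt{\frac{201}{80} \cdot 464 + V{\left(-344,g{\left(4 - 20 \right)} \right)}} = \sqrt{\frac{201}{80} \cdot 464 + \left(\frac{17}{115} + \frac{0^{3}}{115}\right)} = \sqrt{201 \cdot \frac{1}{80} \cdot 464 + \left(\frac{17}{115} + \frac{1}{115} \cdot 0\right)} = \sqrt{\frac{201}{80} \cdot 464 + \left(\frac{17}{115} + 0\right)} = \sqrt{\frac{5829}{5} + \frac{17}{115}} = \sqrt{\frac{134084}{115}} = \frac{2 \sqrt{3854915}}{115}$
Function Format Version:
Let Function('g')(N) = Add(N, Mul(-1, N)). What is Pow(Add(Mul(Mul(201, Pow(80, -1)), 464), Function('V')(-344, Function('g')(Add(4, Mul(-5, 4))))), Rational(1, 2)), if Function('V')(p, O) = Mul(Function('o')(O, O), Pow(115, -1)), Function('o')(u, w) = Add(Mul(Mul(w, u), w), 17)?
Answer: Mul(Rational(2, 115), Pow(3854915, Rational(1, 2))) ≈ 34.146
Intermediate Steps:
Function('o')(u, w) = Add(17, Mul(u, Pow(w, 2))) (Function('o')(u, w) = Add(Mul(Mul(u, w), w), 17) = Add(Mul(u, Pow(w, 2)), 17) = Add(17, Mul(u, Pow(w, 2))))
Function('g')(N) = 0
Function('V')(p, O) = Add(Rational(17, 115), Mul(Rational(1, 115), Pow(O, 3))) (Function('V')(p, O) = Mul(Add(17, Mul(O, Pow(O, 2))), Pow(115, -1)) = Mul(Add(17, Pow(O, 3)), Rational(1, 115)) = Add(Rational(17, 115), Mul(Rational(1, 115), Pow(O, 3))))
Pow(Add(Mul(Mul(201, Pow(80, -1)), 464), Function('V')(-344, Function('g')(Add(4, Mul(-5, 4))))), Rational(1, 2)) = Pow(Add(Mul(Mul(201, Pow(80, -1)), 464), Add(Rational(17, 115), Mul(Rational(1, 115), Pow(0, 3)))), Rational(1, 2)) = Pow(Add(Mul(Mul(201, Rational(1, 80)), 464), Add(Rational(17, 115), Mul(Rational(1, 115), 0))), Rational(1, 2)) = Pow(Add(Mul(Rational(201, 80), 464), Add(Rational(17, 115), 0)), Rational(1, 2)) = Pow(Add(Rational(5829, 5), Rational(17, 115)), Rational(1, 2)) = Pow(Rational(134084, 115), Rational(1, 2)) = Mul(Rational(2, 115), Pow(3854915, Rational(1, 2)))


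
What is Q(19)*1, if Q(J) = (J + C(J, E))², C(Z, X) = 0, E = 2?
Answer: 361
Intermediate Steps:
Q(J) = J² (Q(J) = (J + 0)² = J²)
Q(19)*1 = 19²*1 = 361*1 = 361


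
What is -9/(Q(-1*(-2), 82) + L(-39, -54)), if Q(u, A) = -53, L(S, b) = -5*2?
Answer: ⅐ ≈ 0.14286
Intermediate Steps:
L(S, b) = -10
-9/(Q(-1*(-2), 82) + L(-39, -54)) = -9/(-53 - 10) = -9/(-63) = -1/63*(-9) = ⅐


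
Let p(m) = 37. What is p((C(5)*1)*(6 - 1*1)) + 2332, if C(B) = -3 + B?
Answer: 2369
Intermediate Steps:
p((C(5)*1)*(6 - 1*1)) + 2332 = 37 + 2332 = 2369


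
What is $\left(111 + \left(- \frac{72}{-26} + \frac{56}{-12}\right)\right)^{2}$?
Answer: $\frac{18105025}{1521} \approx 11903.0$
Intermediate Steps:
$\left(111 + \left(- \frac{72}{-26} + \frac{56}{-12}\right)\right)^{2} = \left(111 + \left(\left(-72\right) \left(- \frac{1}{26}\right) + 56 \left(- \frac{1}{12}\right)\right)\right)^{2} = \left(111 + \left(\frac{36}{13} - \frac{14}{3}\right)\right)^{2} = \left(111 - \frac{74}{39}\right)^{2} = \left(\frac{4255}{39}\right)^{2} = \frac{18105025}{1521}$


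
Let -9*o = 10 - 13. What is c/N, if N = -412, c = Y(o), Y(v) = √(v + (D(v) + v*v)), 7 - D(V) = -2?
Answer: -√85/1236 ≈ -0.0074592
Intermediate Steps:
o = ⅓ (o = -(10 - 13)/9 = -⅑*(-3) = ⅓ ≈ 0.33333)
D(V) = 9 (D(V) = 7 - 1*(-2) = 7 + 2 = 9)
Y(v) = √(9 + v + v²) (Y(v) = √(v + (9 + v*v)) = √(v + (9 + v²)) = √(9 + v + v²))
c = √85/3 (c = √(9 + ⅓ + (⅓)²) = √(9 + ⅓ + ⅑) = √(85/9) = √85/3 ≈ 3.0732)
c/N = (√85/3)/(-412) = (√85/3)*(-1/412) = -√85/1236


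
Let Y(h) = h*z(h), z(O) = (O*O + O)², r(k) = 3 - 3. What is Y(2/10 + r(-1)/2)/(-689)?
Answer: -36/2153125 ≈ -1.6720e-5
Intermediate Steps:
r(k) = 0
z(O) = (O + O²)² (z(O) = (O² + O)² = (O + O²)²)
Y(h) = h³*(1 + h)² (Y(h) = h*(h²*(1 + h)²) = h³*(1 + h)²)
Y(2/10 + r(-1)/2)/(-689) = ((2/10 + 0/2)³*(1 + (2/10 + 0/2))²)/(-689) = ((2*(⅒) + 0*(½))³*(1 + (2*(⅒) + 0*(½)))²)*(-1/689) = ((⅕ + 0)³*(1 + (⅕ + 0))²)*(-1/689) = ((⅕)³*(1 + ⅕)²)*(-1/689) = ((6/5)²/125)*(-1/689) = ((1/125)*(36/25))*(-1/689) = (36/3125)*(-1/689) = -36/2153125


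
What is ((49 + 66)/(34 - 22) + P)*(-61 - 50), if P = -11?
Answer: 629/4 ≈ 157.25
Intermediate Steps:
((49 + 66)/(34 - 22) + P)*(-61 - 50) = ((49 + 66)/(34 - 22) - 11)*(-61 - 50) = (115/12 - 11)*(-111) = -17/12*(-111) = 629/4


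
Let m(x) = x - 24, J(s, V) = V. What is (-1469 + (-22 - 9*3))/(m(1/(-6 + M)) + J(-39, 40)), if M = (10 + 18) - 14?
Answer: -4048/43 ≈ -94.140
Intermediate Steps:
M = 14 (M = 28 - 14 = 14)
m(x) = -24 + x
(-1469 + (-22 - 9*3))/(m(1/(-6 + M)) + J(-39, 40)) = (-1469 + (-22 - 9*3))/((-24 + 1/(-6 + 14)) + 40) = (-1469 + (-22 - 27))/((-24 + 1/8) + 40) = (-1469 - 49)/((-24 + ⅛) + 40) = -1518/(-191/8 + 40) = -1518/129/8 = -1518*8/129 = -4048/43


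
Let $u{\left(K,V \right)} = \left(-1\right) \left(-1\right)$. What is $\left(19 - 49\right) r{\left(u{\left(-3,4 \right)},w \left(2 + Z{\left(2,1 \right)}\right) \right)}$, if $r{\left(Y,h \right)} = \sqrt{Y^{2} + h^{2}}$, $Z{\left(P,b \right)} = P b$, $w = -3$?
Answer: $- 30 \sqrt{145} \approx -361.25$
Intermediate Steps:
$u{\left(K,V \right)} = 1$
$\left(19 - 49\right) r{\left(u{\left(-3,4 \right)},w \left(2 + Z{\left(2,1 \right)}\right) \right)} = \left(19 - 49\right) \sqrt{1^{2} + \left(- 3 \left(2 + 2 \cdot 1\right)\right)^{2}} = - 30 \sqrt{1 + \left(- 3 \left(2 + 2\right)\right)^{2}} = - 30 \sqrt{1 + \left(\left(-3\right) 4\right)^{2}} = - 30 \sqrt{1 + \left(-12\right)^{2}} = - 30 \sqrt{1 + 144} = - 30 \sqrt{145}$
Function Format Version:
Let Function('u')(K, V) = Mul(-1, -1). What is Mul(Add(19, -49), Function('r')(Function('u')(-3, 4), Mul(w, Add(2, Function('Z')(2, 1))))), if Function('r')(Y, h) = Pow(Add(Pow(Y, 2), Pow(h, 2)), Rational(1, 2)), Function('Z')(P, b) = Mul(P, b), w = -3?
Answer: Mul(-30, Pow(145, Rational(1, 2))) ≈ -361.25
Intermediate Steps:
Function('u')(K, V) = 1
Mul(Add(19, -49), Function('r')(Function('u')(-3, 4), Mul(w, Add(2, Function('Z')(2, 1))))) = Mul(Add(19, -49), Pow(Add(Pow(1, 2), Pow(Mul(-3, Add(2, Mul(2, 1))), 2)), Rational(1, 2))) = Mul(-30, Pow(Add(1, Pow(Mul(-3, Add(2, 2)), 2)), Rational(1, 2))) = Mul(-30, Pow(Add(1, Pow(Mul(-3, 4), 2)), Rational(1, 2))) = Mul(-30, Pow(Add(1, Pow(-12, 2)), Rational(1, 2))) = Mul(-30, Pow(Add(1, 144), Rational(1, 2))) = Mul(-30, Pow(145, Rational(1, 2)))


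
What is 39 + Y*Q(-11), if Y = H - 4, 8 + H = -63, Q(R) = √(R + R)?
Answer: 39 - 75*I*√22 ≈ 39.0 - 351.78*I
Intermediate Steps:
Q(R) = √2*√R (Q(R) = √(2*R) = √2*√R)
H = -71 (H = -8 - 63 = -71)
Y = -75 (Y = -71 - 4 = -75)
39 + Y*Q(-11) = 39 - 75*√2*√(-11) = 39 - 75*√2*I*√11 = 39 - 75*I*√22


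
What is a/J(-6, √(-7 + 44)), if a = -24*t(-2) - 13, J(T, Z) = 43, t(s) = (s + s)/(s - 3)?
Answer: -161/215 ≈ -0.74884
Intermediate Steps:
t(s) = 2*s/(-3 + s) (t(s) = (2*s)/(-3 + s) = 2*s/(-3 + s))
a = -161/5 (a = -48*(-2)/(-3 - 2) - 13 = -48*(-2)/(-5) - 13 = -48*(-2)*(-1)/5 - 13 = -24*⅘ - 13 = -96/5 - 13 = -161/5 ≈ -32.200)
a/J(-6, √(-7 + 44)) = -161/5/43 = -161/5*1/43 = -161/215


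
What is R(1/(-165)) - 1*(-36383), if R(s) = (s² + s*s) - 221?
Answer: 984510452/27225 ≈ 36162.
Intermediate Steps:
R(s) = -221 + 2*s² (R(s) = (s² + s²) - 221 = 2*s² - 221 = -221 + 2*s²)
R(1/(-165)) - 1*(-36383) = (-221 + 2*(1/(-165))²) - 1*(-36383) = (-221 + 2*(-1/165)²) + 36383 = (-221 + 2*(1/27225)) + 36383 = (-221 + 2/27225) + 36383 = -6016723/27225 + 36383 = 984510452/27225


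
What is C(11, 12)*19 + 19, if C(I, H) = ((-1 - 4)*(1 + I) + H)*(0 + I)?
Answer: -10013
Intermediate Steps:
C(I, H) = I*(-5 + H - 5*I) (C(I, H) = (-5*(1 + I) + H)*I = ((-5 - 5*I) + H)*I = (-5 + H - 5*I)*I = I*(-5 + H - 5*I))
C(11, 12)*19 + 19 = (11*(-5 + 12 - 5*11))*19 + 19 = (11*(-5 + 12 - 55))*19 + 19 = (11*(-48))*19 + 19 = -528*19 + 19 = -10032 + 19 = -10013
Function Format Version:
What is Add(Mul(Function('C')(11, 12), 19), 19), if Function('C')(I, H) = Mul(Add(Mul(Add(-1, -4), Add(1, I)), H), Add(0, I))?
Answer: -10013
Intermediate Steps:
Function('C')(I, H) = Mul(I, Add(-5, H, Mul(-5, I))) (Function('C')(I, H) = Mul(Add(Mul(-5, Add(1, I)), H), I) = Mul(Add(Add(-5, Mul(-5, I)), H), I) = Mul(Add(-5, H, Mul(-5, I)), I) = Mul(I, Add(-5, H, Mul(-5, I))))
Add(Mul(Function('C')(11, 12), 19), 19) = Add(Mul(Mul(11, Add(-5, 12, Mul(-5, 11))), 19), 19) = Add(Mul(Mul(11, Add(-5, 12, -55)), 19), 19) = Add(Mul(Mul(11, -48), 19), 19) = Add(Mul(-528, 19), 19) = Add(-10032, 19) = -10013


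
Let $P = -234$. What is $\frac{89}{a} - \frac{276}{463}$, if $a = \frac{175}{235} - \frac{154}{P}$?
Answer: $\frac{224468229}{3571582} \approx 62.848$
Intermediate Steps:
$a = \frac{7714}{5499}$ ($a = \frac{175}{235} - \frac{154}{-234} = 175 \cdot \frac{1}{235} - - \frac{77}{117} = \frac{35}{47} + \frac{77}{117} = \frac{7714}{5499} \approx 1.4028$)
$\frac{89}{a} - \frac{276}{463} = \frac{89}{\frac{7714}{5499}} - \frac{276}{463} = 89 \cdot \frac{5499}{7714} - \frac{276}{463} = \frac{489411}{7714} - \frac{276}{463} = \frac{224468229}{3571582}$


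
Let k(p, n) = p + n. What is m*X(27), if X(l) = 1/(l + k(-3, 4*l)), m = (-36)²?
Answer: 108/11 ≈ 9.8182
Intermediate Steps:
k(p, n) = n + p
m = 1296
X(l) = 1/(-3 + 5*l) (X(l) = 1/(l + (4*l - 3)) = 1/(l + (-3 + 4*l)) = 1/(-3 + 5*l))
m*X(27) = 1296/(-3 + 5*27) = 1296/(-3 + 135) = 1296/132 = 1296*(1/132) = 108/11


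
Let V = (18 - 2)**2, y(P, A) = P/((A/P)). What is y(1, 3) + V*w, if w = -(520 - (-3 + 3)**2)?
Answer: -399359/3 ≈ -1.3312e+5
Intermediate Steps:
y(P, A) = P**2/A (y(P, A) = P*(P/A) = P**2/A)
V = 256 (V = 16**2 = 256)
w = -520 (w = -(520 - 1*0**2) = -(520 - 1*0) = -(520 + 0) = -1*520 = -520)
y(1, 3) + V*w = 1**2/3 + 256*(-520) = (1/3)*1 - 133120 = 1/3 - 133120 = -399359/3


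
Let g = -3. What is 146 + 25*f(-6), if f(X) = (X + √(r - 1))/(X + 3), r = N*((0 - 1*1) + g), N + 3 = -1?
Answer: 196 - 25*√15/3 ≈ 163.73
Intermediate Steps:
N = -4 (N = -3 - 1 = -4)
r = 16 (r = -4*((0 - 1*1) - 3) = -4*((0 - 1) - 3) = -4*(-1 - 3) = -4*(-4) = 16)
f(X) = (X + √15)/(3 + X) (f(X) = (X + √(16 - 1))/(X + 3) = (X + √15)/(3 + X))
146 + 25*f(-6) = 146 + 25*((-6 + √15)/(3 - 6)) = 146 + 25*((-6 + √15)/(-3)) = 146 + 25*(-(-6 + √15)/3) = 146 + 25*(2 - √15/3) = 146 + (50 - 25*√15/3) = 196 - 25*√15/3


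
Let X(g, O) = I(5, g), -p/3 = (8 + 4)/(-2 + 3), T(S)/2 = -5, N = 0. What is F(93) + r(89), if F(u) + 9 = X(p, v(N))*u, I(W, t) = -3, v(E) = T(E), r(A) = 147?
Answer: -141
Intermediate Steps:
T(S) = -10 (T(S) = 2*(-5) = -10)
v(E) = -10
p = -36 (p = -3*(8 + 4)/(-2 + 3) = -36/1 = -36 ≈ -36.000)
X(g, O) = -3
F(u) = -9 - 3*u
F(93) + r(89) = (-9 - 3*93) + 147 = (-9 - 279) + 147 = -288 + 147 = -141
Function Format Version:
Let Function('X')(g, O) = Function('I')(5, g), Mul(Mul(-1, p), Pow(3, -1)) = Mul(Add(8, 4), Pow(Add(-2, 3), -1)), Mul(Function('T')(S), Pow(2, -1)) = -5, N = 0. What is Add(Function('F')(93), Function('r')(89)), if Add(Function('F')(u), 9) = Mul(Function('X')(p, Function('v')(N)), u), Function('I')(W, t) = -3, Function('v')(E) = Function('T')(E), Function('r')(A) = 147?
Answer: -141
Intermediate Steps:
Function('T')(S) = -10 (Function('T')(S) = Mul(2, -5) = -10)
Function('v')(E) = -10
p = -36 (p = Mul(-3, Mul(Add(8, 4), Pow(Add(-2, 3), -1))) = Mul(-3, Mul(12, Pow(1, -1))) = Mul(-3, Mul(12, 1)) = Mul(-3, 12) = -36)
Function('X')(g, O) = -3
Function('F')(u) = Add(-9, Mul(-3, u))
Add(Function('F')(93), Function('r')(89)) = Add(Add(-9, Mul(-3, 93)), 147) = Add(Add(-9, -279), 147) = Add(-288, 147) = -141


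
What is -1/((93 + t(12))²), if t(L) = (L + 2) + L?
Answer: -1/14161 ≈ -7.0616e-5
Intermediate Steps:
t(L) = 2 + 2*L (t(L) = (2 + L) + L = 2 + 2*L)
-1/((93 + t(12))²) = -1/((93 + (2 + 2*12))²) = -1/((93 + (2 + 24))²) = -1/((93 + 26)²) = -1/(119²) = -1/14161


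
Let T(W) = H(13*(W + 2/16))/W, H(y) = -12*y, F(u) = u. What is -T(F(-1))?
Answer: 273/2 ≈ 136.50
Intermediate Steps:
T(W) = (-39/2 - 156*W)/W (T(W) = (-156*(W + 2/16))/W = (-156*(W + 2*(1/16)))/W = (-156*(W + ⅛))/W = (-156*(⅛ + W))/W = (-12*(13/8 + 13*W))/W = (-39/2 - 156*W)/W)
-T(F(-1)) = -(-156 - 39/2/(-1)) = -(-156 - 39/2*(-1)) = -(-156 + 39/2) = -1*(-273/2) = 273/2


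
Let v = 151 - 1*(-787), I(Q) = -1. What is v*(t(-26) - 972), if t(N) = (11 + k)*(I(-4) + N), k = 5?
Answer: -1316952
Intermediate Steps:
t(N) = -16 + 16*N (t(N) = (11 + 5)*(-1 + N) = 16*(-1 + N) = -16 + 16*N)
v = 938 (v = 151 + 787 = 938)
v*(t(-26) - 972) = 938*((-16 + 16*(-26)) - 972) = 938*((-16 - 416) - 972) = 938*(-432 - 972) = 938*(-1404) = -1316952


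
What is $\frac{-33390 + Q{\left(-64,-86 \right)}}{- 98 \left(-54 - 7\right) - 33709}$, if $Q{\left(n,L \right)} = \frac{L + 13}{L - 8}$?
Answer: $\frac{3138587}{2606714} \approx 1.204$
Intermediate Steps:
$Q{\left(n,L \right)} = \frac{13 + L}{-8 + L}$
$\frac{-33390 + Q{\left(-64,-86 \right)}}{- 98 \left(-54 - 7\right) - 33709} = \frac{-33390 + \frac{13 - 86}{-8 - 86}}{- 98 \left(-54 - 7\right) - 33709} = \frac{-33390 + \frac{1}{-94} \left(-73\right)}{\left(-98\right) \left(-61\right) - 33709} = \frac{-33390 - - \frac{73}{94}}{5978 - 33709} = \frac{-33390 + \frac{73}{94}}{-27731} = \left(- \frac{3138587}{94}\right) \left(- \frac{1}{27731}\right) = \frac{3138587}{2606714}$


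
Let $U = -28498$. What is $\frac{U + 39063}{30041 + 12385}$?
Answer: $\frac{10565}{42426} \approx 0.24902$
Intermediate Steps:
$\frac{U + 39063}{30041 + 12385} = \frac{-28498 + 39063}{30041 + 12385} = \frac{10565}{42426}$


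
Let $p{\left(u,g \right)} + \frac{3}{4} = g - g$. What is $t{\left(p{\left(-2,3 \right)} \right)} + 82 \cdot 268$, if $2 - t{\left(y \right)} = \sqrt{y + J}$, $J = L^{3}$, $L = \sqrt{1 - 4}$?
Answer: $21978 - \frac{\sqrt{-3 - 12 i \sqrt{3}}}{2} \approx 21977.0 + 1.732 i$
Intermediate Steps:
$L = i \sqrt{3}$ ($L = \sqrt{-3} = i \sqrt{3} \approx 1.732 i$)
$J = - 3 i \sqrt{3}$ ($J = \left(i \sqrt{3}\right)^{3} = - 3 i \sqrt{3} \approx - 5.1962 i$)
$p{\left(u,g \right)} = - \frac{3}{4}$ ($p{\left(u,g \right)} = - \frac{3}{4} + \left(g - g\right) = - \frac{3}{4} + 0 = - \frac{3}{4}$)
$t{\left(y \right)} = 2 - \sqrt{y - 3 i \sqrt{3}}$
$t{\left(p{\left(-2,3 \right)} \right)} + 82 \cdot 268 = \left(2 - \sqrt{- \frac{3}{4} - 3 i \sqrt{3}}\right) + 82 \cdot 268 = \left(2 - \sqrt{- \frac{3}{4} - 3 i \sqrt{3}}\right) + 21976 = 21978 - \sqrt{- \frac{3}{4} - 3 i \sqrt{3}}$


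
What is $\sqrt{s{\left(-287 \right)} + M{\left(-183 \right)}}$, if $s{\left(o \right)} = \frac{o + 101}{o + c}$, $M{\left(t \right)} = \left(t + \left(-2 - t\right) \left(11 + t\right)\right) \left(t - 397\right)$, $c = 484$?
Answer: $\frac{\sqrt{704876187658}}{197} \approx 4261.8$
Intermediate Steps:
$M{\left(t \right)} = \left(-397 + t\right) \left(t + \left(-2 - t\right) \left(11 + t\right)\right)$ ($M{\left(t \right)} = \left(t + \left(-2 - t\right) \left(11 + t\right)\right) \left(-397 + t\right) = \left(-397 + t\right) \left(t + \left(-2 - t\right) \left(11 + t\right)\right)$)
$s{\left(o \right)} = \frac{101 + o}{484 + o}$ ($s{\left(o \right)} = \frac{o + 101}{o + 484} = \frac{101 + o}{484 + o}$)
$\sqrt{s{\left(-287 \right)} + M{\left(-183 \right)}} = \sqrt{\frac{101 - 287}{484 - 287} + \left(8734 - \left(-183\right)^{3} + 385 \left(-183\right)^{2} + 4742 \left(-183\right)\right)} = \sqrt{\frac{1}{197} \left(-186\right) + \left(8734 - -6128487 + 385 \cdot 33489 - 867786\right)} = \sqrt{\frac{1}{197} \left(-186\right) + \left(8734 + 6128487 + 12893265 - 867786\right)} = \sqrt{- \frac{186}{197} + 18162700} = \sqrt{\frac{3578051714}{197}} = \frac{\sqrt{704876187658}}{197}$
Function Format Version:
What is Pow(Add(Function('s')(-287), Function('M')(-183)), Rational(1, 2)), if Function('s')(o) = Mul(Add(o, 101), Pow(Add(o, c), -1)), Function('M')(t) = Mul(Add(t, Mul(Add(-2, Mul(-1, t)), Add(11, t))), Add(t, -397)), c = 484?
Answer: Mul(Rational(1, 197), Pow(704876187658, Rational(1, 2))) ≈ 4261.8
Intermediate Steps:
Function('M')(t) = Mul(Add(-397, t), Add(t, Mul(Add(-2, Mul(-1, t)), Add(11, t)))) (Function('M')(t) = Mul(Add(t, Mul(Add(-2, Mul(-1, t)), Add(11, t))), Add(-397, t)) = Mul(Add(-397, t), Add(t, Mul(Add(-2, Mul(-1, t)), Add(11, t)))))
Function('s')(o) = Mul(Pow(Add(484, o), -1), Add(101, o)) (Function('s')(o) = Mul(Add(o, 101), Pow(Add(o, 484), -1)) = Mul(Add(101, o), Pow(Add(484, o), -1)) = Mul(Pow(Add(484, o), -1), Add(101, o)))
Pow(Add(Function('s')(-287), Function('M')(-183)), Rational(1, 2)) = Pow(Add(Mul(Pow(Add(484, -287), -1), Add(101, -287)), Add(8734, Mul(-1, Pow(-183, 3)), Mul(385, Pow(-183, 2)), Mul(4742, -183))), Rational(1, 2)) = Pow(Add(Mul(Pow(197, -1), -186), Add(8734, Mul(-1, -6128487), Mul(385, 33489), -867786)), Rational(1, 2)) = Pow(Add(Mul(Rational(1, 197), -186), Add(8734, 6128487, 12893265, -867786)), Rational(1, 2)) = Pow(Add(Rational(-186, 197), 18162700), Rational(1, 2)) = Pow(Rational(3578051714, 197), Rational(1, 2)) = Mul(Rational(1, 197), Pow(704876187658, Rational(1, 2)))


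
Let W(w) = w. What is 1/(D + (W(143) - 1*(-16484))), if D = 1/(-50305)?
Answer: 50305/836421234 ≈ 6.0143e-5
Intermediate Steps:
D = -1/50305 ≈ -1.9879e-5
1/(D + (W(143) - 1*(-16484))) = 1/(-1/50305 + (143 - 1*(-16484))) = 1/(-1/50305 + (143 + 16484)) = 1/(-1/50305 + 16627) = 1/(836421234/50305) = 50305/836421234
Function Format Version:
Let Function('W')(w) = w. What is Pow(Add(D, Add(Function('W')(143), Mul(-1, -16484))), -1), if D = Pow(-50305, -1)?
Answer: Rational(50305, 836421234) ≈ 6.0143e-5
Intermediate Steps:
D = Rational(-1, 50305) ≈ -1.9879e-5
Pow(Add(D, Add(Function('W')(143), Mul(-1, -16484))), -1) = Pow(Add(Rational(-1, 50305), Add(143, Mul(-1, -16484))), -1) = Pow(Add(Rational(-1, 50305), Add(143, 16484)), -1) = Pow(Add(Rational(-1, 50305), 16627), -1) = Pow(Rational(836421234, 50305), -1) = Rational(50305, 836421234)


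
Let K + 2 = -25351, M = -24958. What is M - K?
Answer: 395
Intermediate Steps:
K = -25353 (K = -2 - 25351 = -25353)
M - K = -24958 - 1*(-25353) = -24958 + 25353 = 395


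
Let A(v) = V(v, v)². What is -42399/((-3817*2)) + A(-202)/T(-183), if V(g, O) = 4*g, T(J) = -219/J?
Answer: 304024885463/557282 ≈ 5.4555e+5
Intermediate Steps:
A(v) = 16*v² (A(v) = (4*v)² = 16*v²)
-42399/((-3817*2)) + A(-202)/T(-183) = -42399/((-3817*2)) + (16*(-202)²)/((-219/(-183))) = -42399/(-7634) + (16*40804)/((-219*(-1/183))) = -42399*(-1/7634) + 652864/(73/61) = 42399/7634 + 652864*(61/73) = 42399/7634 + 39824704/73 = 304024885463/557282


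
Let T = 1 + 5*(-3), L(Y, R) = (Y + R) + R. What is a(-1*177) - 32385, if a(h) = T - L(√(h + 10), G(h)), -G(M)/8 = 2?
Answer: -32367 - I*√167 ≈ -32367.0 - 12.923*I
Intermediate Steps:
G(M) = -16 (G(M) = -8*2 = -16)
L(Y, R) = Y + 2*R (L(Y, R) = (R + Y) + R = Y + 2*R)
T = -14 (T = 1 - 15 = -14)
a(h) = 18 - √(10 + h) (a(h) = -14 - (√(h + 10) + 2*(-16)) = -14 - (√(10 + h) - 32) = -14 - (-32 + √(10 + h)) = -14 + (32 - √(10 + h)) = 18 - √(10 + h))
a(-1*177) - 32385 = (18 - √(10 - 1*177)) - 32385 = (18 - √(10 - 177)) - 32385 = (18 - √(-167)) - 32385 = (18 - I*√167) - 32385 = -32367 - I*√167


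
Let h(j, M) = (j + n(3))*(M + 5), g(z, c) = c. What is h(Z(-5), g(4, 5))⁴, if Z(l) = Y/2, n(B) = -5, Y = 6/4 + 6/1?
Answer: 390625/16 ≈ 24414.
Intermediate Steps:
Y = 15/2 (Y = 6*(¼) + 6*1 = 3/2 + 6 = 15/2 ≈ 7.5000)
Z(l) = 15/4 (Z(l) = (15/2)/2 = (15/2)*(½) = 15/4)
h(j, M) = (-5 + j)*(5 + M) (h(j, M) = (j - 5)*(M + 5) = (-5 + j)*(5 + M))
h(Z(-5), g(4, 5))⁴ = (-25 - 5*5 + 5*(15/4) + 5*(15/4))⁴ = (-25 - 25 + 75/4 + 75/4)⁴ = (-25/2)⁴ = 390625/16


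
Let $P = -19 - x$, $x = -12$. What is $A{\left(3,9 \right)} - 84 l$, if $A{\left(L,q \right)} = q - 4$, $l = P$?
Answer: $593$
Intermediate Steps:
$P = -7$ ($P = -19 - -12 = -19 + 12 = -7$)
$l = -7$
$A{\left(L,q \right)} = -4 + q$ ($A{\left(L,q \right)} = q - 4 = -4 + q$)
$A{\left(3,9 \right)} - 84 l = \left(-4 + 9\right) - -588 = 5 + 588 = 593$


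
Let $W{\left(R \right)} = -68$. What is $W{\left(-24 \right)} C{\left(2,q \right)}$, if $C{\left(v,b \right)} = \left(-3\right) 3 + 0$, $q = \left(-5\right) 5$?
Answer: $612$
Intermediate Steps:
$q = -25$
$C{\left(v,b \right)} = -9$ ($C{\left(v,b \right)} = -9 + 0 = -9$)
$W{\left(-24 \right)} C{\left(2,q \right)} = \left(-68\right) \left(-9\right) = 612$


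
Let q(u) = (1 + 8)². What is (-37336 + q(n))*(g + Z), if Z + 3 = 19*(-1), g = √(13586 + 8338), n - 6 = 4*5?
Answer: 819610 - 223530*√609 ≈ -4.6966e+6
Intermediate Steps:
n = 26 (n = 6 + 4*5 = 6 + 20 = 26)
g = 6*√609 (g = √21924 = 6*√609 ≈ 148.07)
q(u) = 81 (q(u) = 9² = 81)
Z = -22 (Z = -3 + 19*(-1) = -3 - 19 = -22)
(-37336 + q(n))*(g + Z) = (-37336 + 81)*(6*√609 - 22) = -37255*(-22 + 6*√609) = 819610 - 223530*√609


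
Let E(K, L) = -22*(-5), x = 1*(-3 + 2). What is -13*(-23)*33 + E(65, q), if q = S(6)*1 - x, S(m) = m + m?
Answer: 9977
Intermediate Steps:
S(m) = 2*m
x = -1 (x = 1*(-1) = -1)
q = 13 (q = (2*6)*1 - 1*(-1) = 12*1 + 1 = 12 + 1 = 13)
E(K, L) = 110
-13*(-23)*33 + E(65, q) = -13*(-23)*33 + 110 = 299*33 + 110 = 9867 + 110 = 9977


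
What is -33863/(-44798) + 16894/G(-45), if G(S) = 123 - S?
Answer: 190626599/1881516 ≈ 101.32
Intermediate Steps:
-33863/(-44798) + 16894/G(-45) = -33863/(-44798) + 16894/(123 - 1*(-45)) = -33863*(-1/44798) + 16894/(123 + 45) = 33863/44798 + 16894/168 = 33863/44798 + 16894*(1/168) = 33863/44798 + 8447/84 = 190626599/1881516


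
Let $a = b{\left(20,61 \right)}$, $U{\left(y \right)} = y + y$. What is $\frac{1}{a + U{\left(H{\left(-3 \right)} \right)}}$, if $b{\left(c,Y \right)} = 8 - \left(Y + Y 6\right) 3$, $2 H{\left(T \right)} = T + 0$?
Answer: $- \frac{1}{1276} \approx -0.0007837$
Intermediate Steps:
$H{\left(T \right)} = \frac{T}{2}$ ($H{\left(T \right)} = \frac{T + 0}{2} = \frac{T}{2}$)
$U{\left(y \right)} = 2 y$
$b{\left(c,Y \right)} = 8 - 21 Y$ ($b{\left(c,Y \right)} = 8 - \left(Y + 6 Y\right) 3 = 8 - 7 Y 3 = 8 - 21 Y$)
$a = -1273$ ($a = 8 - 1281 = -1273$)
$\frac{1}{a + U{\left(H{\left(-3 \right)} \right)}} = \frac{1}{-1273 + 2 \cdot \frac{1}{2} \left(-3\right)} = \frac{1}{-1273 + 2 \left(- \frac{3}{2}\right)} = \frac{1}{-1273 - 3} = \frac{1}{-1276} = - \frac{1}{1276}$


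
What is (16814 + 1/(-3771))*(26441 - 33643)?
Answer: -456647080786/3771 ≈ -1.2109e+8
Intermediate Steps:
(16814 + 1/(-3771))*(26441 - 33643) = (16814 - 1/3771)*(-7202) = (63405593/3771)*(-7202) = -456647080786/3771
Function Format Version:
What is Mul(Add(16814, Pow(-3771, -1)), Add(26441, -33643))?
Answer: Rational(-456647080786, 3771) ≈ -1.2109e+8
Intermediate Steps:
Mul(Add(16814, Pow(-3771, -1)), Add(26441, -33643)) = Mul(Add(16814, Rational(-1, 3771)), -7202) = Mul(Rational(63405593, 3771), -7202) = Rational(-456647080786, 3771)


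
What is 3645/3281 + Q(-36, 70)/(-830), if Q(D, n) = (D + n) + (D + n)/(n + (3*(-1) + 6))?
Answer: 106297777/99397895 ≈ 1.0694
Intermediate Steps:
Q(D, n) = D + n + (D + n)/(3 + n) (Q(D, n) = (D + n) + (D + n)/(n + (-3 + 6)) = (D + n) + (D + n)/(n + 3) = (D + n) + (D + n)/(3 + n) = D + n + (D + n)/(3 + n))
3645/3281 + Q(-36, 70)/(-830) = 3645/3281 + ((70² + 4*(-36) + 4*70 - 36*70)/(3 + 70))/(-830) = 3645*(1/3281) + ((4900 - 144 + 280 - 2520)/73)*(-1/830) = 3645/3281 + ((1/73)*2516)*(-1/830) = 3645/3281 + (2516/73)*(-1/830) = 3645/3281 - 1258/30295 = 106297777/99397895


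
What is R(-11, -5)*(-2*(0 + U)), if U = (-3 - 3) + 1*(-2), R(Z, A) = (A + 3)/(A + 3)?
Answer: 16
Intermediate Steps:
R(Z, A) = 1 (R(Z, A) = (3 + A)/(3 + A) = 1)
U = -8 (U = -6 - 2 = -8)
R(-11, -5)*(-2*(0 + U)) = 1*(-2*(0 - 8)) = 1*(-2*(-8)) = 1*16 = 16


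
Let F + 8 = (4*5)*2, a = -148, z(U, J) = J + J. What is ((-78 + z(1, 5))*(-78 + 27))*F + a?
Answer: 110828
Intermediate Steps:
z(U, J) = 2*J
F = 32 (F = -8 + (4*5)*2 = -8 + 20*2 = -8 + 40 = 32)
((-78 + z(1, 5))*(-78 + 27))*F + a = ((-78 + 2*5)*(-78 + 27))*32 - 148 = ((-78 + 10)*(-51))*32 - 148 = -68*(-51)*32 - 148 = 3468*32 - 148 = 110976 - 148 = 110828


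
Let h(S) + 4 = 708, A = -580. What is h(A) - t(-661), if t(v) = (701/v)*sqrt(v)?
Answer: 704 + 701*I*sqrt(661)/661 ≈ 704.0 + 27.266*I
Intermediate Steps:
t(v) = 701/sqrt(v)
h(S) = 704 (h(S) = -4 + 708 = 704)
h(A) - t(-661) = 704 - 701/sqrt(-661) = 704 - 701*(-I*sqrt(661)/661) = 704 - (-701)*I*sqrt(661)/661 = 704 + 701*I*sqrt(661)/661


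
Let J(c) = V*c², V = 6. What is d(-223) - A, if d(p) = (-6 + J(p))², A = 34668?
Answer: 89023428756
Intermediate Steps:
J(c) = 6*c²
d(p) = (-6 + 6*p²)²
d(-223) - A = 36*(-1 + (-223)²)² - 1*34668 = 36*(-1 + 49729)² - 34668 = 36*49728² - 34668 = 36*2472873984 - 34668 = 89023463424 - 34668 = 89023428756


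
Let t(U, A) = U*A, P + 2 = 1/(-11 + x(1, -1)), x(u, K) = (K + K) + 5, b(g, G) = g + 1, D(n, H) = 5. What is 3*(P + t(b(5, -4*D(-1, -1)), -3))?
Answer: -483/8 ≈ -60.375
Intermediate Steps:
b(g, G) = 1 + g
x(u, K) = 5 + 2*K (x(u, K) = 2*K + 5 = 5 + 2*K)
P = -17/8 (P = -2 + 1/(-11 + (5 + 2*(-1))) = -2 + 1/(-11 + (5 - 2)) = -2 + 1/(-11 + 3) = -2 + 1/(-8) = -2 - ⅛ = -17/8 ≈ -2.1250)
t(U, A) = A*U
3*(P + t(b(5, -4*D(-1, -1)), -3)) = 3*(-17/8 - 3*(1 + 5)) = 3*(-17/8 - 3*6) = 3*(-17/8 - 18) = 3*(-161/8) = -483/8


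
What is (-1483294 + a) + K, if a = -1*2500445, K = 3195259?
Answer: -788480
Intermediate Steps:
a = -2500445
(-1483294 + a) + K = (-1483294 - 2500445) + 3195259 = -3983739 + 3195259 = -788480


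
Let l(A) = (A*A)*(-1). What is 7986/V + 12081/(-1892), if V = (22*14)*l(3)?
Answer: -368167/39732 ≈ -9.2663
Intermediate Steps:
l(A) = -A² (l(A) = A²*(-1) = -A²)
V = -2772 (V = (22*14)*(-1*3²) = 308*(-1*9) = 308*(-9) = -2772)
7986/V + 12081/(-1892) = 7986/(-2772) + 12081/(-1892) = 7986*(-1/2772) + 12081*(-1/1892) = -121/42 - 12081/1892 = -368167/39732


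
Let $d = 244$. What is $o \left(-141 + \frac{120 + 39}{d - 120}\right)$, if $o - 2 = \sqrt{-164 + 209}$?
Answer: $- \frac{17325}{62} - \frac{51975 \sqrt{5}}{124} \approx -1216.7$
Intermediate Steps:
$o = 2 + 3 \sqrt{5}$ ($o = 2 + \sqrt{-164 + 209} = 2 + \sqrt{45} = 2 + 3 \sqrt{5} \approx 8.7082$)
$o \left(-141 + \frac{120 + 39}{d - 120}\right) = \left(2 + 3 \sqrt{5}\right) \left(-141 + \frac{120 + 39}{244 - 120}\right) = \left(2 + 3 \sqrt{5}\right) \left(-141 + \frac{159}{124}\right) = \left(2 + 3 \sqrt{5}\right) \left(- \frac{17325}{124}\right) = - \frac{17325}{62} - \frac{51975 \sqrt{5}}{124}$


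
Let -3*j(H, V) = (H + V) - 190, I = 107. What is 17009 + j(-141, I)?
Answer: 51251/3 ≈ 17084.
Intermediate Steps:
j(H, V) = 190/3 - H/3 - V/3 (j(H, V) = -((H + V) - 190)/3 = -(-190 + H + V)/3 = 190/3 - H/3 - V/3)
17009 + j(-141, I) = 17009 + (190/3 - ⅓*(-141) - ⅓*107) = 17009 + (190/3 + 47 - 107/3) = 17009 + 224/3 = 51251/3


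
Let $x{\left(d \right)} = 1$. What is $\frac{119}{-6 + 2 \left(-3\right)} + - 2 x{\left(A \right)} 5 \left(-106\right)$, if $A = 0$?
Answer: $\frac{12601}{12} \approx 1050.1$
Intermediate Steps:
$\frac{119}{-6 + 2 \left(-3\right)} + - 2 x{\left(A \right)} 5 \left(-106\right) = \frac{119}{-6 + 2 \left(-3\right)} + \left(-2\right) 1 \cdot 5 \left(-106\right) = \frac{119}{-6 - 6} + \left(-2\right) 5 \left(-106\right) = \frac{119}{-12} - -1060 = 119 \left(- \frac{1}{12}\right) + 1060 = - \frac{119}{12} + 1060 = \frac{12601}{12}$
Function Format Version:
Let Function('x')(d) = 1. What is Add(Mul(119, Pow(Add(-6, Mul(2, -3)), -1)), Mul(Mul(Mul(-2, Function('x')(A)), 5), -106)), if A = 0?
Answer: Rational(12601, 12) ≈ 1050.1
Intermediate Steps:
Add(Mul(119, Pow(Add(-6, Mul(2, -3)), -1)), Mul(Mul(Mul(-2, Function('x')(A)), 5), -106)) = Add(Mul(119, Pow(Add(-6, Mul(2, -3)), -1)), Mul(Mul(Mul(-2, 1), 5), -106)) = Add(Mul(119, Pow(Add(-6, -6), -1)), Mul(Mul(-2, 5), -106)) = Add(Mul(119, Pow(-12, -1)), Mul(-10, -106)) = Add(Mul(119, Rational(-1, 12)), 1060) = Add(Rational(-119, 12), 1060) = Rational(12601, 12)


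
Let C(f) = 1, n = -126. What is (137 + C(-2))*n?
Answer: -17388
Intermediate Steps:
(137 + C(-2))*n = (137 + 1)*(-126) = 138*(-126) = -17388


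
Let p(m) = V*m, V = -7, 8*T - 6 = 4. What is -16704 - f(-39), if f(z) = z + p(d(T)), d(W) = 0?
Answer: -16665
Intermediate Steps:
T = 5/4 (T = 3/4 + (1/8)*4 = 3/4 + 1/2 = 5/4 ≈ 1.2500)
p(m) = -7*m
f(z) = z (f(z) = z - 7*0 = z + 0 = z)
-16704 - f(-39) = -16704 - 1*(-39) = -16704 + 39 = -16665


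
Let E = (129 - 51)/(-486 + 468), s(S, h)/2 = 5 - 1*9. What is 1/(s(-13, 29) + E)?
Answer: -3/37 ≈ -0.081081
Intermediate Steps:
s(S, h) = -8 (s(S, h) = 2*(5 - 1*9) = 2*(5 - 9) = 2*(-4) = -8)
E = -13/3 (E = 78/(-18) = 78*(-1/18) = -13/3 ≈ -4.3333)
1/(s(-13, 29) + E) = 1/(-8 - 13/3) = 1/(-37/3) = -3/37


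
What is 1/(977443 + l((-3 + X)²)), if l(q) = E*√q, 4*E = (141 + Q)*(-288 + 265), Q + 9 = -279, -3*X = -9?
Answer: 1/977443 ≈ 1.0231e-6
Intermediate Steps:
X = 3 (X = -⅓*(-9) = 3)
Q = -288 (Q = -9 - 279 = -288)
E = 3381/4 (E = ((141 - 288)*(-288 + 265))/4 = (-147*(-23))/4 = (¼)*3381 = 3381/4 ≈ 845.25)
l(q) = 3381*√q/4
1/(977443 + l((-3 + X)²)) = 1/(977443 + 3381*√((-3 + 3)²)/4) = 1/(977443 + 3381*√(0²)/4) = 1/(977443 + 3381*√0/4) = 1/(977443 + (3381/4)*0) = 1/(977443 + 0) = 1/977443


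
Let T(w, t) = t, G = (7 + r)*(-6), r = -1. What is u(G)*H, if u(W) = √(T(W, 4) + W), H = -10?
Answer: -40*I*√2 ≈ -56.569*I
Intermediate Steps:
G = -36 (G = (7 - 1)*(-6) = 6*(-6) = -36)
u(W) = √(4 + W)
u(G)*H = √(4 - 36)*(-10) = √(-32)*(-10) = (4*I*√2)*(-10) = -40*I*√2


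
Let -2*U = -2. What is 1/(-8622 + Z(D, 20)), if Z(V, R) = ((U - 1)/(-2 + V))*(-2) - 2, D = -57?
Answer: -1/8624 ≈ -0.00011596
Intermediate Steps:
U = 1 (U = -½*(-2) = 1)
Z(V, R) = -2 (Z(V, R) = ((1 - 1)/(-2 + V))*(-2) - 2 = (0/(-2 + V))*(-2) - 2 = 0*(-2) - 2 = 0 - 2 = -2)
1/(-8622 + Z(D, 20)) = 1/(-8622 - 2) = 1/(-8624) = -1/8624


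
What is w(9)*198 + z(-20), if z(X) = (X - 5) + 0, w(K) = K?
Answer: 1757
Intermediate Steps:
z(X) = -5 + X (z(X) = (-5 + X) + 0 = -5 + X)
w(9)*198 + z(-20) = 9*198 + (-5 - 20) = 1782 - 25 = 1757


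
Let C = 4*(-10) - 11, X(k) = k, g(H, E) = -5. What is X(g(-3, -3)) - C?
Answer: 46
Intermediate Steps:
C = -51 (C = -40 - 11 = -51)
X(g(-3, -3)) - C = -5 - 1*(-51) = -5 + 51 = 46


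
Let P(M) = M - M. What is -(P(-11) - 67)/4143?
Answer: 67/4143 ≈ 0.016172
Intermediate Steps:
P(M) = 0
-(P(-11) - 67)/4143 = -(0 - 67)/4143 = -1*(-67)*(1/4143) = 67*(1/4143) = 67/4143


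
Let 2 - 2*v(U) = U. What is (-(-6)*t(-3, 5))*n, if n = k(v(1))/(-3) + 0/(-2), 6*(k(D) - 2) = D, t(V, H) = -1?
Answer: 25/6 ≈ 4.1667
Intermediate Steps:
v(U) = 1 - U/2
k(D) = 2 + D/6
n = -25/36 (n = (2 + (1 - 1/2*1)/6)/(-3) + 0/(-2) = (2 + (1 - 1/2)/6)*(-1/3) + 0*(-1/2) = (2 + (1/6)*(1/2))*(-1/3) + 0 = (2 + 1/12)*(-1/3) + 0 = (25/12)*(-1/3) + 0 = -25/36 + 0 = -25/36 ≈ -0.69444)
(-(-6)*t(-3, 5))*n = -(-6)*(-1)*(-25/36) = -3*2*(-25/36) = -6*(-25/36) = 25/6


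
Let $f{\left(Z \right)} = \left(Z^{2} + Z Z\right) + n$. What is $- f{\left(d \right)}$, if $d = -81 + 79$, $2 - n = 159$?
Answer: $149$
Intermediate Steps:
$n = -157$ ($n = 2 - 159 = -157$)
$d = -2$
$f{\left(Z \right)} = -157 + 2 Z^{2}$ ($f{\left(Z \right)} = \left(Z^{2} + Z Z\right) - 157 = \left(Z^{2} + Z^{2}\right) - 157 = 2 Z^{2} - 157 = -157 + 2 Z^{2}$)
$- f{\left(d \right)} = - (-157 + 2 \left(-2\right)^{2}) = - (-157 + 2 \cdot 4) = - (-157 + 8) = \left(-1\right) \left(-149\right) = 149$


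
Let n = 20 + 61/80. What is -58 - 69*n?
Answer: -119249/80 ≈ -1490.6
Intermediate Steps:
n = 1661/80 (n = 20 + 61*(1/80) = 20 + 61/80 = 1661/80 ≈ 20.763)
-58 - 69*n = -58 - 69*1661/80 = -58 - 114609/80 = -119249/80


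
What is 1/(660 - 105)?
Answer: 1/555 ≈ 0.0018018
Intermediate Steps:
1/(660 - 105) = 1/555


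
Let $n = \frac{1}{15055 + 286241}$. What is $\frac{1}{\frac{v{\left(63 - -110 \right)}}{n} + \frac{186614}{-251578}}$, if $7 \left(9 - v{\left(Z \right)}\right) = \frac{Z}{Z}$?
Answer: $\frac{880523}{2349782144579} \approx 3.7473 \cdot 10^{-7}$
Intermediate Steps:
$n = \frac{1}{301296} \approx 3.319 \cdot 10^{-6}$
$v{\left(Z \right)} = \frac{62}{7}$ ($v{\left(Z \right)} = 9 - \frac{Z \frac{1}{Z}}{7} = 9 - \frac{1}{7} = \frac{62}{7}$)
$\frac{1}{\frac{v{\left(63 - -110 \right)}}{n} + \frac{186614}{-251578}} = \frac{1}{\frac{62 \frac{1}{\frac{1}{301296}}}{7} + \frac{186614}{-251578}} = \frac{1}{\frac{62}{7} \cdot 301296 + 186614 \left(- \frac{1}{251578}\right)} = \frac{1}{\frac{18680352}{7} - \frac{93307}{125789}} = \frac{1}{\frac{2349782144579}{880523}} = \frac{880523}{2349782144579}$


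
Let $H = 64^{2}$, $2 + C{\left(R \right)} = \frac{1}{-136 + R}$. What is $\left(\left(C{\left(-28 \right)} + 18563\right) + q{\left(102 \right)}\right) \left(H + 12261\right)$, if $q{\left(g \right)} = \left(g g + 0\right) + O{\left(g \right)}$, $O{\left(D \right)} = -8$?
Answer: $\frac{77678526079}{164} \approx 4.7365 \cdot 10^{8}$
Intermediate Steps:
$C{\left(R \right)} = -2 + \frac{1}{-136 + R}$
$q{\left(g \right)} = -8 + g^{2}$ ($q{\left(g \right)} = \left(g g + 0\right) - 8 = \left(g^{2} + 0\right) - 8 = g^{2} - 8 = -8 + g^{2}$)
$H = 4096$
$\left(\left(C{\left(-28 \right)} + 18563\right) + q{\left(102 \right)}\right) \left(H + 12261\right) = \left(\left(\frac{273 - -56}{-136 - 28} + 18563\right) - \left(8 - 102^{2}\right)\right) \left(4096 + 12261\right) = \left(\left(\frac{273 + 56}{-164} + 18563\right) + \left(-8 + 10404\right)\right) 16357 = \left(\left(\left(- \frac{1}{164}\right) 329 + 18563\right) + 10396\right) 16357 = \left(\left(- \frac{329}{164} + 18563\right) + 10396\right) 16357 = \left(\frac{3044003}{164} + 10396\right) 16357 = \frac{4748947}{164} \cdot 16357 = \frac{77678526079}{164}$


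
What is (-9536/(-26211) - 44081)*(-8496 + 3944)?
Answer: 5259369670360/26211 ≈ 2.0066e+8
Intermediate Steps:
(-9536/(-26211) - 44081)*(-8496 + 3944) = (-9536*(-1/26211) - 44081)*(-4552) = (9536/26211 - 44081)*(-4552) = -1155397555/26211*(-4552) = 5259369670360/26211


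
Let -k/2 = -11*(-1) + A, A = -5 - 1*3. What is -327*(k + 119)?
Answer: -36951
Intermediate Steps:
A = -8 (A = -5 - 3 = -8)
k = -6 (k = -2*(-11*(-1) - 8) = -2*(11 - 8) = -2*3 = -6)
-327*(k + 119) = -327*(-6 + 119) = -327*113 = -36951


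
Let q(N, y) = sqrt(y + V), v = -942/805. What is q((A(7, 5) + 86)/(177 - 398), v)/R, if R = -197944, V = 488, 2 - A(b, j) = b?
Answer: -sqrt(315477890)/159344920 ≈ -0.00011147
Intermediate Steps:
A(b, j) = 2 - b
v = -942/805 (v = -942*1/805 = -942/805 ≈ -1.1702)
q(N, y) = sqrt(488 + y) (q(N, y) = sqrt(y + 488) = sqrt(488 + y))
q((A(7, 5) + 86)/(177 - 398), v)/R = sqrt(488 - 942/805)/(-197944) = sqrt(391898/805)*(-1/197944) = (sqrt(315477890)/805)*(-1/197944) = -sqrt(315477890)/159344920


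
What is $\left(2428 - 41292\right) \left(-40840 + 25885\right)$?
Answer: $581211120$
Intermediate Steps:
$\left(2428 - 41292\right) \left(-40840 + 25885\right) = \left(-38864\right) \left(-14955\right) = 581211120$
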